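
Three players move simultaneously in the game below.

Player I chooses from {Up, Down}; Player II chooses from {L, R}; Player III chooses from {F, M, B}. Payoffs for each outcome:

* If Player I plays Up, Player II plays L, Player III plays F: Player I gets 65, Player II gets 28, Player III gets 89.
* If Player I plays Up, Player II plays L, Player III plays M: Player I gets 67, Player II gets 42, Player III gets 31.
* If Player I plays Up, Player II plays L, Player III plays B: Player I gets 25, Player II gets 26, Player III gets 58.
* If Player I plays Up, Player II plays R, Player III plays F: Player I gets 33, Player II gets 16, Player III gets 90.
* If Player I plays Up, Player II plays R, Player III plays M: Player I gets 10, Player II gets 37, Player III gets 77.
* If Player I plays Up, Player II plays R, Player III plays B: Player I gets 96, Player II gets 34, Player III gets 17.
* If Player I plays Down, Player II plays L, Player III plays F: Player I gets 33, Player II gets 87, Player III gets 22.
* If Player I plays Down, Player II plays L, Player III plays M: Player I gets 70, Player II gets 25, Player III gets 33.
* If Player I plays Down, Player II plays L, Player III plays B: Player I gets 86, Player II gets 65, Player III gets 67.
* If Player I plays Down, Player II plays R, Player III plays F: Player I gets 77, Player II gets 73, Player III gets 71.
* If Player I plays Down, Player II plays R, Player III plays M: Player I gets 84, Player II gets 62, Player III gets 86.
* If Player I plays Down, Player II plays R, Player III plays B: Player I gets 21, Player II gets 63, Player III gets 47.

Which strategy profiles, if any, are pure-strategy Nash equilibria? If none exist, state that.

The pure Nash equilibria are (Up, L, F), (Down, L, B), (Down, R, M).

Player I against (L, F): payoffs 65, 33 → best response Up.
Player I against (L, M): payoffs 67, 70 → best response Down.
Player I against (L, B): payoffs 25, 86 → best response Down.
Player I against (R, F): payoffs 33, 77 → best response Down.
Player I against (R, M): payoffs 10, 84 → best response Down.
Player I against (R, B): payoffs 96, 21 → best response Up.
Player II against (Up, F): payoffs 28, 16 → best response L.
Player II against (Up, M): payoffs 42, 37 → best response L.
Player II against (Up, B): payoffs 26, 34 → best response R.
Player II against (Down, F): payoffs 87, 73 → best response L.
Player II against (Down, M): payoffs 25, 62 → best response R.
Player II against (Down, B): payoffs 65, 63 → best response L.
Player III against (Up, L): payoffs 89, 31, 58 → best response F.
Player III against (Up, R): payoffs 90, 77, 17 → best response F.
Player III against (Down, L): payoffs 22, 33, 67 → best response B.
Player III against (Down, R): payoffs 71, 86, 47 → best response M.
Mutual best responses: (Up, L, F); (Down, L, B); (Down, R, M).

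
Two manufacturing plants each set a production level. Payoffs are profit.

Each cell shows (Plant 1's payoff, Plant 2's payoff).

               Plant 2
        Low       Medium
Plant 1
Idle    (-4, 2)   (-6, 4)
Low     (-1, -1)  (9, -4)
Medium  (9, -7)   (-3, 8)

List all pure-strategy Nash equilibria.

There is no pure-strategy Nash equilibrium.

Plant 1 against Low: payoffs -4, -1, 9 → best response Medium.
Plant 1 against Medium: payoffs -6, 9, -3 → best response Low.
Plant 2 against Idle: payoffs 2, 4 → best response Medium.
Plant 2 against Low: payoffs -1, -4 → best response Low.
Plant 2 against Medium: payoffs -7, 8 → best response Medium.
No profile is a mutual best response for all players.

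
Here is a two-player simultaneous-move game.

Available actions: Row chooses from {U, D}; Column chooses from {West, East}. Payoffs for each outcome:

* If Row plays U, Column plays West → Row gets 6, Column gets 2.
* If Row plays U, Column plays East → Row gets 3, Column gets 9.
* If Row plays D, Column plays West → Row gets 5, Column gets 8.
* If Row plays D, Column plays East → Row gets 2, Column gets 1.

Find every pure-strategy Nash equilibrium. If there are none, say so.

Pure NE: (U, East)

For each strategy profile, look for a profitable unilateral deviation.
(U, West): Column can switch to East (2 → 9). Not NE.
(U, East): Row gets 3, best alternative 2; Column gets 9, best alternative 2. No profitable deviation — NE.
(D, West): Row can switch to U (5 → 6). Not NE.
(D, East): Row can switch to U (2 → 3). Not NE.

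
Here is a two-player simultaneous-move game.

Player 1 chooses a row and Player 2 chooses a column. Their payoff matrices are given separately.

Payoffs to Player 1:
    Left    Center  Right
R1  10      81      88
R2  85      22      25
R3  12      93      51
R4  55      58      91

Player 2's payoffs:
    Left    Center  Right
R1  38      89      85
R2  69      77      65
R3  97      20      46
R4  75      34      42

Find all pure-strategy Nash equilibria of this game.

(R1, Left): Player 1 can switch to R2 (10 → 85). Not NE.
(R1, Center): Player 1 can switch to R3 (81 → 93). Not NE.
(R1, Right): Player 1 can switch to R4 (88 → 91). Not NE.
(R2, Left): Player 2 can switch to Center (69 → 77). Not NE.
(R2, Center): Player 1 can switch to R1 (22 → 81). Not NE.
(R2, Right): Player 1 can switch to R1 (25 → 88). Not NE.
(R3, Left): Player 1 can switch to R2 (12 → 85). Not NE.
(R3, Center): Player 2 can switch to Left (20 → 97). Not NE.
(The remaining 4 profiles each have a profitable deviation by the same check.)

This game has no pure Nash equilibrium.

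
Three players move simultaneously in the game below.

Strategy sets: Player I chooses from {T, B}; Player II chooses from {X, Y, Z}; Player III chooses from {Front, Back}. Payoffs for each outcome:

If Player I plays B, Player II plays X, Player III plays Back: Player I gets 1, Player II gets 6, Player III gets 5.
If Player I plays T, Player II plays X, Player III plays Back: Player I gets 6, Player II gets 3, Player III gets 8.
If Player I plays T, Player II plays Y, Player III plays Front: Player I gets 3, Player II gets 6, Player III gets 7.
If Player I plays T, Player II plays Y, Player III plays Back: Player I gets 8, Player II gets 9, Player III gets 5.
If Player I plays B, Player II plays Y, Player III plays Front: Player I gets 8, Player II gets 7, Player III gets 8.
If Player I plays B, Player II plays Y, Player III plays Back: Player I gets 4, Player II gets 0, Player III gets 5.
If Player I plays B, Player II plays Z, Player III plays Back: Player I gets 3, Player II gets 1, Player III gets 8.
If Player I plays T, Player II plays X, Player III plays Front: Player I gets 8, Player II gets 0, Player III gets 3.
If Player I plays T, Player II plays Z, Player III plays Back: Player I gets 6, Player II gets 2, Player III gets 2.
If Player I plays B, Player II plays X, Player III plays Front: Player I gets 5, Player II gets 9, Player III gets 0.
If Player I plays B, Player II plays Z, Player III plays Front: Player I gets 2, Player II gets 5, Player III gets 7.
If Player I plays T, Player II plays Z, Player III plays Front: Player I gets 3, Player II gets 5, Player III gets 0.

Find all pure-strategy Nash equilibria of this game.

Check each profile: it is a Nash equilibrium iff no player can strictly gain by switching unilaterally.
(T, X, Front): Player II can switch to Y (0 → 6). Not NE.
(T, X, Back): Player II can switch to Y (3 → 9). Not NE.
(T, Y, Front): Player I can switch to B (3 → 8). Not NE.
(T, Y, Back): Player III can switch to Front (5 → 7). Not NE.
(T, Z, Front): Player II can switch to Y (5 → 6). Not NE.
(T, Z, Back): Player II can switch to X (2 → 3). Not NE.
(B, X, Front): Player I can switch to T (5 → 8). Not NE.
(B, X, Back): Player I can switch to T (1 → 6). Not NE.
(The remaining 4 profiles each have a profitable deviation by the same check.)

none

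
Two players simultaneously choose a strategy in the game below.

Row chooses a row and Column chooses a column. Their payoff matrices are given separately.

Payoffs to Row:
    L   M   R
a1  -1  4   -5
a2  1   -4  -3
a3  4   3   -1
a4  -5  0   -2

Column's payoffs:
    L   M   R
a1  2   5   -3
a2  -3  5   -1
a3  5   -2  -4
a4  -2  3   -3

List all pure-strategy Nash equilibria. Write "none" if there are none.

Row against L: payoffs -1, 1, 4, -5 → best response a3.
Row against M: payoffs 4, -4, 3, 0 → best response a1.
Row against R: payoffs -5, -3, -1, -2 → best response a3.
Column against a1: payoffs 2, 5, -3 → best response M.
Column against a2: payoffs -3, 5, -1 → best response M.
Column against a3: payoffs 5, -2, -4 → best response L.
Column against a4: payoffs -2, 3, -3 → best response M.
Mutual best responses: (a1, M); (a3, L).

(a1, M); (a3, L)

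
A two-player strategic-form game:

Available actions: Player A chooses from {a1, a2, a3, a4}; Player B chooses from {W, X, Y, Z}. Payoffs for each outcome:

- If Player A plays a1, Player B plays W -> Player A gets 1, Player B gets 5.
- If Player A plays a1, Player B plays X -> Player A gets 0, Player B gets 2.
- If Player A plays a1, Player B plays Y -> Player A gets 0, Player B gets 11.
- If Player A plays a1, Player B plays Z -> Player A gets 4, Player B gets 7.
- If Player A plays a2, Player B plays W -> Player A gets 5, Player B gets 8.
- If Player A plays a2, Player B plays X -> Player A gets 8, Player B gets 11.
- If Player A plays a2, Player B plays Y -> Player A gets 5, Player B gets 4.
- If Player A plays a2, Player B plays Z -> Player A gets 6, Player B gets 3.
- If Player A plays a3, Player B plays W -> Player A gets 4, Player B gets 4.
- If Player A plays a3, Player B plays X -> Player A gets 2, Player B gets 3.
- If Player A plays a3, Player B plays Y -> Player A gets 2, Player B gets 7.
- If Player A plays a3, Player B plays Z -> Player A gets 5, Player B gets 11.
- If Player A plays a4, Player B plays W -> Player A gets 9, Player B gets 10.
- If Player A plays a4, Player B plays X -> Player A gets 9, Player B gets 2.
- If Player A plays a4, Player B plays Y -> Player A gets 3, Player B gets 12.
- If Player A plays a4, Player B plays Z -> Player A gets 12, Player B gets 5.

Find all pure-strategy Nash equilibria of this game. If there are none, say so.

This game has no pure Nash equilibrium.

Player A against W: payoffs 1, 5, 4, 9 → best response a4.
Player A against X: payoffs 0, 8, 2, 9 → best response a4.
Player A against Y: payoffs 0, 5, 2, 3 → best response a2.
Player A against Z: payoffs 4, 6, 5, 12 → best response a4.
Player B against a1: payoffs 5, 2, 11, 7 → best response Y.
Player B against a2: payoffs 8, 11, 4, 3 → best response X.
Player B against a3: payoffs 4, 3, 7, 11 → best response Z.
Player B against a4: payoffs 10, 2, 12, 5 → best response Y.
No profile is a mutual best response for all players.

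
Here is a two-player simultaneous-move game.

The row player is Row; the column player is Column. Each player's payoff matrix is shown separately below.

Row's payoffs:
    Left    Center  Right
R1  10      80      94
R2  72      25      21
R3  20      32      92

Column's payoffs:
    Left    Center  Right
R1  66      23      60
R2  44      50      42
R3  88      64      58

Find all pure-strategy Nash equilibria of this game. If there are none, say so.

Row against Left: payoffs 10, 72, 20 → best response R2.
Row against Center: payoffs 80, 25, 32 → best response R1.
Row against Right: payoffs 94, 21, 92 → best response R1.
Column against R1: payoffs 66, 23, 60 → best response Left.
Column against R2: payoffs 44, 50, 42 → best response Center.
Column against R3: payoffs 88, 64, 58 → best response Left.
No profile is a mutual best response for all players.

There is no pure-strategy Nash equilibrium.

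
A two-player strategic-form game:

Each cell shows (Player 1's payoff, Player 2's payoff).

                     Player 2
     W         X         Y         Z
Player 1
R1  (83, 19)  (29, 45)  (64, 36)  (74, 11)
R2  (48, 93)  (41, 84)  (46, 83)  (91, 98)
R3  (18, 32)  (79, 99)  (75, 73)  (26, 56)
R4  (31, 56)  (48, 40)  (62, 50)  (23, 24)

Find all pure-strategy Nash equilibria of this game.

(R1, W): Player 2 can switch to X (19 → 45). Not NE.
(R1, X): Player 1 can switch to R2 (29 → 41). Not NE.
(R1, Y): Player 1 can switch to R3 (64 → 75). Not NE.
(R1, Z): Player 1 can switch to R2 (74 → 91). Not NE.
(R2, W): Player 1 can switch to R1 (48 → 83). Not NE.
(R2, X): Player 1 can switch to R3 (41 → 79). Not NE.
(R2, Y): Player 1 can switch to R1 (46 → 64). Not NE.
(R2, Z): Player 1 gets 91, best alternative 74; Player 2 gets 98, best alternative 93. No profitable deviation — NE.
(R3, W): Player 1 can switch to R1 (18 → 83). Not NE.
(R3, X): Player 1 gets 79, best alternative 48; Player 2 gets 99, best alternative 73. No profitable deviation — NE.
(R3, Y): Player 2 can switch to X (73 → 99). Not NE.
(R3, Z): Player 1 can switch to R1 (26 → 74). Not NE.
(The remaining 4 profiles each have a profitable deviation by the same check.)

Pure-strategy Nash equilibria: (R2, Z); (R3, X)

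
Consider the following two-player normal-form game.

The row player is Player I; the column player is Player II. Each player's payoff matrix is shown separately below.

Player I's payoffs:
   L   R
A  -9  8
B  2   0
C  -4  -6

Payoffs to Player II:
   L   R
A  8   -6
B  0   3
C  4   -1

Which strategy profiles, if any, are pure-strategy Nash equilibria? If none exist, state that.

Check each profile: it is a Nash equilibrium iff no player can strictly gain by switching unilaterally.
(A, L): Player I can switch to B (-9 → 2). Not NE.
(A, R): Player II can switch to L (-6 → 8). Not NE.
(B, L): Player II can switch to R (0 → 3). Not NE.
(B, R): Player I can switch to A (0 → 8). Not NE.
(C, L): Player I can switch to B (-4 → 2). Not NE.
(C, R): Player I can switch to A (-6 → 8). Not NE.

There is no pure-strategy Nash equilibrium.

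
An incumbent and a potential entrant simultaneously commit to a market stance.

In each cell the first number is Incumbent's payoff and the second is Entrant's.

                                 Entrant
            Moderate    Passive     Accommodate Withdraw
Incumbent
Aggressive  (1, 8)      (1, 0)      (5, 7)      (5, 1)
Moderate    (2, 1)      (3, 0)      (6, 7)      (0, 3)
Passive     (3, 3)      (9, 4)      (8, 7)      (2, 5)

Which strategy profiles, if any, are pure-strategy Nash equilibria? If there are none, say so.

(Aggressive, Moderate): Incumbent can switch to Moderate (1 → 2). Not NE.
(Aggressive, Passive): Incumbent can switch to Moderate (1 → 3). Not NE.
(Aggressive, Accommodate): Incumbent can switch to Moderate (5 → 6). Not NE.
(Aggressive, Withdraw): Entrant can switch to Moderate (1 → 8). Not NE.
(Moderate, Moderate): Incumbent can switch to Passive (2 → 3). Not NE.
(Moderate, Passive): Incumbent can switch to Passive (3 → 9). Not NE.
(Moderate, Accommodate): Incumbent can switch to Passive (6 → 8). Not NE.
(Moderate, Withdraw): Incumbent can switch to Aggressive (0 → 5). Not NE.
(Passive, Moderate): Entrant can switch to Passive (3 → 4). Not NE.
(Passive, Passive): Entrant can switch to Accommodate (4 → 7). Not NE.
(Passive, Accommodate): Incumbent gets 8, best alternative 6; Entrant gets 7, best alternative 5. No profitable deviation — NE.
(The remaining 1 profile has a profitable deviation by the same check.)

The unique pure-strategy Nash equilibrium is (Passive, Accommodate).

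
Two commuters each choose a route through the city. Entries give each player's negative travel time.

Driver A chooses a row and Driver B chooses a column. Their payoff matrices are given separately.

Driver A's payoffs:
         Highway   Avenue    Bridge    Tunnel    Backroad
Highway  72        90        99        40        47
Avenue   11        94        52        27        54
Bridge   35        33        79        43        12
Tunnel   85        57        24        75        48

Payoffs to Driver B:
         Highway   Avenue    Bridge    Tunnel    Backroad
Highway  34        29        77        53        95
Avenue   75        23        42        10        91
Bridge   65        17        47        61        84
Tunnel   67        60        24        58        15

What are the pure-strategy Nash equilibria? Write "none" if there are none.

Driver A against Highway: payoffs 72, 11, 35, 85 → best response Tunnel.
Driver A against Avenue: payoffs 90, 94, 33, 57 → best response Avenue.
Driver A against Bridge: payoffs 99, 52, 79, 24 → best response Highway.
Driver A against Tunnel: payoffs 40, 27, 43, 75 → best response Tunnel.
Driver A against Backroad: payoffs 47, 54, 12, 48 → best response Avenue.
Driver B against Highway: payoffs 34, 29, 77, 53, 95 → best response Backroad.
Driver B against Avenue: payoffs 75, 23, 42, 10, 91 → best response Backroad.
Driver B against Bridge: payoffs 65, 17, 47, 61, 84 → best response Backroad.
Driver B against Tunnel: payoffs 67, 60, 24, 58, 15 → best response Highway.
Mutual best responses: (Avenue, Backroad); (Tunnel, Highway).

Pure-strategy Nash equilibria: (Avenue, Backroad) and (Tunnel, Highway)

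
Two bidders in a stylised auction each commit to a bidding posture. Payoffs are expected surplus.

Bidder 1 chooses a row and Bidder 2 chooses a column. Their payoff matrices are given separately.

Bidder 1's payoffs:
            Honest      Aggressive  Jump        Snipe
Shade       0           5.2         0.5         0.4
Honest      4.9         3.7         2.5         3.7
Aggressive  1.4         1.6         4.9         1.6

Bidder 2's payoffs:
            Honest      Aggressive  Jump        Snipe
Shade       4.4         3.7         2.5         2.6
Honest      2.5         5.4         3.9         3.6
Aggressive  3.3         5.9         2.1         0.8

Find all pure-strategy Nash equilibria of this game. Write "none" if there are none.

There is no pure-strategy Nash equilibrium.

Bidder 1 against Honest: payoffs 0, 4.9, 1.4 → best response Honest.
Bidder 1 against Aggressive: payoffs 5.2, 3.7, 1.6 → best response Shade.
Bidder 1 against Jump: payoffs 0.5, 2.5, 4.9 → best response Aggressive.
Bidder 1 against Snipe: payoffs 0.4, 3.7, 1.6 → best response Honest.
Bidder 2 against Shade: payoffs 4.4, 3.7, 2.5, 2.6 → best response Honest.
Bidder 2 against Honest: payoffs 2.5, 5.4, 3.9, 3.6 → best response Aggressive.
Bidder 2 against Aggressive: payoffs 3.3, 5.9, 2.1, 0.8 → best response Aggressive.
No profile is a mutual best response for all players.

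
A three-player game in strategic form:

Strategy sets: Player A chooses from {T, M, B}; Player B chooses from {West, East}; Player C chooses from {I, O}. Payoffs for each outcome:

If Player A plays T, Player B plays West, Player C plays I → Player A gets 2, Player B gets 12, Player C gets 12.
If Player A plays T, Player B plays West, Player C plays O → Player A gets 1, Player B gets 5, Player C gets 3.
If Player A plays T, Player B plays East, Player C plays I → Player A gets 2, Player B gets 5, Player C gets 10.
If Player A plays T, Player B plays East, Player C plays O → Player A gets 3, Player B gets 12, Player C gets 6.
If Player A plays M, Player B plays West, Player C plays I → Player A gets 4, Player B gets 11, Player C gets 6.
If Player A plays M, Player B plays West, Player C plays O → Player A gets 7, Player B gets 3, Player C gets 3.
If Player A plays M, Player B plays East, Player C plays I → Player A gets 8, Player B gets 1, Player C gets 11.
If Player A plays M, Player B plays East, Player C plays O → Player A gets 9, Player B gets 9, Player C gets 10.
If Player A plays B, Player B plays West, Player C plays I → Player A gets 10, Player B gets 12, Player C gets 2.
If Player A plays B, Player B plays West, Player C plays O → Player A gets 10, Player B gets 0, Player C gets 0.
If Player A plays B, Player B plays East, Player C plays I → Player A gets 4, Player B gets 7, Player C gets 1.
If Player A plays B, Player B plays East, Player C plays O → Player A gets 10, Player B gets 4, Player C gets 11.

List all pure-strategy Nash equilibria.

Player A against (West, I): payoffs 2, 4, 10 → best response B.
Player A against (West, O): payoffs 1, 7, 10 → best response B.
Player A against (East, I): payoffs 2, 8, 4 → best response M.
Player A against (East, O): payoffs 3, 9, 10 → best response B.
Player B against (T, I): payoffs 12, 5 → best response West.
Player B against (T, O): payoffs 5, 12 → best response East.
Player B against (M, I): payoffs 11, 1 → best response West.
Player B against (M, O): payoffs 3, 9 → best response East.
Player B against (B, I): payoffs 12, 7 → best response West.
Player B against (B, O): payoffs 0, 4 → best response East.
Player C against (T, West): payoffs 12, 3 → best response I.
Player C against (T, East): payoffs 10, 6 → best response I.
Player C against (M, West): payoffs 6, 3 → best response I.
Player C against (M, East): payoffs 11, 10 → best response I.
Player C against (B, West): payoffs 2, 0 → best response I.
Player C against (B, East): payoffs 1, 11 → best response O.
Mutual best responses: (B, West, I); (B, East, O).

Pure-strategy Nash equilibria: (B, West, I); (B, East, O)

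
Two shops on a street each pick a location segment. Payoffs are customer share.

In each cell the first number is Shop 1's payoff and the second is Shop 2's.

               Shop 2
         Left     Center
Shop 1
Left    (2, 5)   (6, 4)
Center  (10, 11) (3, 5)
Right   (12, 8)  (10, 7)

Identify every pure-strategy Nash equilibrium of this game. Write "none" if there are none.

(Right, Left)

For each strategy profile, look for a profitable unilateral deviation.
(Left, Left): Shop 1 can switch to Center (2 → 10). Not NE.
(Left, Center): Shop 1 can switch to Right (6 → 10). Not NE.
(Center, Left): Shop 1 can switch to Right (10 → 12). Not NE.
(Center, Center): Shop 1 can switch to Left (3 → 6). Not NE.
(Right, Left): Shop 1 gets 12, best alternative 10; Shop 2 gets 8, best alternative 7. No profitable deviation — NE.
(Right, Center): Shop 2 can switch to Left (7 → 8). Not NE.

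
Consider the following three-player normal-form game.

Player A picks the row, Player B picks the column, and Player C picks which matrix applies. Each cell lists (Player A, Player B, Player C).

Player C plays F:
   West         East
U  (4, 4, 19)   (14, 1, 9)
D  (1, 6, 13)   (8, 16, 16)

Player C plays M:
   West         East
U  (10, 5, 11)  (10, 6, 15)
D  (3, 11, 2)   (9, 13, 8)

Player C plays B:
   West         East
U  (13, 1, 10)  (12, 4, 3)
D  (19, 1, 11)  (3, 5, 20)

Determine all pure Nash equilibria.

(U, West, F): Player A gets 4, best alternative 1; Player B gets 4, best alternative 1; Player C gets 19, best alternative 11. No profitable deviation — NE.
(U, West, M): Player B can switch to East (5 → 6). Not NE.
(U, West, B): Player A can switch to D (13 → 19). Not NE.
(U, East, F): Player B can switch to West (1 → 4). Not NE.
(U, East, M): Player A gets 10, best alternative 9; Player B gets 6, best alternative 5; Player C gets 15, best alternative 9. No profitable deviation — NE.
(U, East, B): Player C can switch to F (3 → 9). Not NE.
(D, West, F): Player A can switch to U (1 → 4). Not NE.
(D, West, M): Player A can switch to U (3 → 10). Not NE.
(D, West, B): Player B can switch to East (1 → 5). Not NE.
(D, East, F): Player A can switch to U (8 → 14). Not NE.
(The remaining 2 profiles each have a profitable deviation by the same check.)

Pure-strategy Nash equilibria: (U, West, F), (U, East, M)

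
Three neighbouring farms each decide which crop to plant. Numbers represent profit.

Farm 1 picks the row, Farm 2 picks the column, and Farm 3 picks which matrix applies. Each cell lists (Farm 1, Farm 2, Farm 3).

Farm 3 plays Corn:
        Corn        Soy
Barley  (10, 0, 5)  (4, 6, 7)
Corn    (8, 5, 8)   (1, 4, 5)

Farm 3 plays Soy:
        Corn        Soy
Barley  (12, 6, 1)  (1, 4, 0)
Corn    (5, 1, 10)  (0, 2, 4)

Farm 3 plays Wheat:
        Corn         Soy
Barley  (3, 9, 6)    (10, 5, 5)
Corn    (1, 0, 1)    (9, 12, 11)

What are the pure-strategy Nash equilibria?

Pure-strategy Nash equilibria: (Barley, Corn, Wheat), (Barley, Soy, Corn)

(Barley, Corn, Corn): Farm 2 can switch to Soy (0 → 6). Not NE.
(Barley, Corn, Soy): Farm 3 can switch to Corn (1 → 5). Not NE.
(Barley, Corn, Wheat): Farm 1 gets 3, best alternative 1; Farm 2 gets 9, best alternative 5; Farm 3 gets 6, best alternative 5. No profitable deviation — NE.
(Barley, Soy, Corn): Farm 1 gets 4, best alternative 1; Farm 2 gets 6, best alternative 0; Farm 3 gets 7, best alternative 5. No profitable deviation — NE.
(Barley, Soy, Soy): Farm 2 can switch to Corn (4 → 6). Not NE.
(Barley, Soy, Wheat): Farm 2 can switch to Corn (5 → 9). Not NE.
(Corn, Corn, Corn): Farm 1 can switch to Barley (8 → 10). Not NE.
(Corn, Corn, Soy): Farm 1 can switch to Barley (5 → 12). Not NE.
(Corn, Corn, Wheat): Farm 1 can switch to Barley (1 → 3). Not NE.
(Corn, Soy, Corn): Farm 1 can switch to Barley (1 → 4). Not NE.
(Corn, Soy, Soy): Farm 1 can switch to Barley (0 → 1). Not NE.
(Corn, Soy, Wheat): Farm 1 can switch to Barley (9 → 10). Not NE.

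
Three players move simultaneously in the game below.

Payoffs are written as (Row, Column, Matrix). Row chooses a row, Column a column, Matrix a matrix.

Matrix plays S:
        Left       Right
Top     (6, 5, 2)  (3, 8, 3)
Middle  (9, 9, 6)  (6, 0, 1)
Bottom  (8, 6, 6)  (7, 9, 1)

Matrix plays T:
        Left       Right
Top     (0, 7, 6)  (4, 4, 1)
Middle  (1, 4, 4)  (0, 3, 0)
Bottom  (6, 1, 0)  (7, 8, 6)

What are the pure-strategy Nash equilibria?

(Top, Left, S): Row can switch to Middle (6 → 9). Not NE.
(Top, Left, T): Row can switch to Middle (0 → 1). Not NE.
(Top, Right, S): Row can switch to Middle (3 → 6). Not NE.
(Top, Right, T): Row can switch to Bottom (4 → 7). Not NE.
(Middle, Left, S): Row gets 9, best alternative 8; Column gets 9, best alternative 0; Matrix gets 6, best alternative 4. No profitable deviation — NE.
(Middle, Left, T): Row can switch to Bottom (1 → 6). Not NE.
(Middle, Right, S): Row can switch to Bottom (6 → 7). Not NE.
(Bottom, Right, T): Row gets 7, best alternative 4; Column gets 8, best alternative 1; Matrix gets 6, best alternative 1. No profitable deviation — NE.
(The remaining 4 profiles each have a profitable deviation by the same check.)

(Middle, Left, S); (Bottom, Right, T)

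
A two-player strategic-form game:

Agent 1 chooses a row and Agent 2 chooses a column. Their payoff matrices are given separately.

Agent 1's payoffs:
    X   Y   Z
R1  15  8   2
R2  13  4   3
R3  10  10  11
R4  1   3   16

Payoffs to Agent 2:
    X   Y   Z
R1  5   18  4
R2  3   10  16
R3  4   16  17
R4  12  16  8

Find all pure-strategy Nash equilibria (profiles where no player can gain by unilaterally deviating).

There is no pure-strategy Nash equilibrium.

For each player, find the best response to each opponent profile; mutual best responses are the pure NE.
Agent 1 against X: payoffs 15, 13, 10, 1 → best response R1.
Agent 1 against Y: payoffs 8, 4, 10, 3 → best response R3.
Agent 1 against Z: payoffs 2, 3, 11, 16 → best response R4.
Agent 2 against R1: payoffs 5, 18, 4 → best response Y.
Agent 2 against R2: payoffs 3, 10, 16 → best response Z.
Agent 2 against R3: payoffs 4, 16, 17 → best response Z.
Agent 2 against R4: payoffs 12, 16, 8 → best response Y.
No profile is a mutual best response for all players.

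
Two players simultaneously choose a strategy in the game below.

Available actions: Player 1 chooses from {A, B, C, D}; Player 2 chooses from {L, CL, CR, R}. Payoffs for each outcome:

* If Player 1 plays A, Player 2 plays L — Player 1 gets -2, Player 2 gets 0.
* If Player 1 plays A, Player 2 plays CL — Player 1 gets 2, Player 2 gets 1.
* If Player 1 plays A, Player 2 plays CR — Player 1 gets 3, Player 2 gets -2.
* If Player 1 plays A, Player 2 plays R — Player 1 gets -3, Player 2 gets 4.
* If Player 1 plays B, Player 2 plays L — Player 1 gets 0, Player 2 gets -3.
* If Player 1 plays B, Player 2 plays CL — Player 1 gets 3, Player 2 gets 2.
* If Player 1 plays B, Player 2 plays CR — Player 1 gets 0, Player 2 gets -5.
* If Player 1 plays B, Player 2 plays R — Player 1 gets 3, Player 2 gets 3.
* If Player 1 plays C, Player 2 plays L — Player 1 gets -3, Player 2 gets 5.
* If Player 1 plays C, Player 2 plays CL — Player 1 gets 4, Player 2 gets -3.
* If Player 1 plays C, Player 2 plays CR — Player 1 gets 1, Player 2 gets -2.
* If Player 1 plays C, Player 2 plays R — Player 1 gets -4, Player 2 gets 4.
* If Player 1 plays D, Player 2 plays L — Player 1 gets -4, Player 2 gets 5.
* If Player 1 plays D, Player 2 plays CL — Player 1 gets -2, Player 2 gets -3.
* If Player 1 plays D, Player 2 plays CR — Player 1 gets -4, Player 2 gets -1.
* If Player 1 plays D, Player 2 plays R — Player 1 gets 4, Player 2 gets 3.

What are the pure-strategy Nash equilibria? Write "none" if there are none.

No pure-strategy Nash equilibrium.

(A, L): Player 1 can switch to B (-2 → 0). Not NE.
(A, CL): Player 1 can switch to B (2 → 3). Not NE.
(A, CR): Player 2 can switch to L (-2 → 0). Not NE.
(A, R): Player 1 can switch to B (-3 → 3). Not NE.
(B, L): Player 2 can switch to CL (-3 → 2). Not NE.
(B, CL): Player 1 can switch to C (3 → 4). Not NE.
(B, CR): Player 1 can switch to A (0 → 3). Not NE.
(B, R): Player 1 can switch to D (3 → 4). Not NE.
(The remaining 8 profiles each have a profitable deviation by the same check.)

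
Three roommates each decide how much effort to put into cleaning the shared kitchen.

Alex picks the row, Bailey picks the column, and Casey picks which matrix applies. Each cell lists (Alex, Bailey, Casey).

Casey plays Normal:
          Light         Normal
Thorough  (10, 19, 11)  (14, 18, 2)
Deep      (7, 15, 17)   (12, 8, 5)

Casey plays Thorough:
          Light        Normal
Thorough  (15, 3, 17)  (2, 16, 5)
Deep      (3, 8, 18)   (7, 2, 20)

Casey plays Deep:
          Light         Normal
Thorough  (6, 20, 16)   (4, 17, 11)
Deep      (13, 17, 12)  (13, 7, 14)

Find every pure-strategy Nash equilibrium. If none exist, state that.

(Thorough, Light, Normal): Casey can switch to Thorough (11 → 17). Not NE.
(Thorough, Light, Thorough): Bailey can switch to Normal (3 → 16). Not NE.
(Thorough, Light, Deep): Alex can switch to Deep (6 → 13). Not NE.
(Thorough, Normal, Normal): Bailey can switch to Light (18 → 19). Not NE.
(Thorough, Normal, Thorough): Alex can switch to Deep (2 → 7). Not NE.
(Thorough, Normal, Deep): Alex can switch to Deep (4 → 13). Not NE.
(Deep, Light, Normal): Alex can switch to Thorough (7 → 10). Not NE.
(Deep, Light, Thorough): Alex can switch to Thorough (3 → 15). Not NE.
(Deep, Light, Deep): Casey can switch to Normal (12 → 17). Not NE.
(Deep, Normal, Normal): Alex can switch to Thorough (12 → 14). Not NE.
(Deep, Normal, Thorough): Bailey can switch to Light (2 → 8). Not NE.
(Deep, Normal, Deep): Bailey can switch to Light (7 → 17). Not NE.

none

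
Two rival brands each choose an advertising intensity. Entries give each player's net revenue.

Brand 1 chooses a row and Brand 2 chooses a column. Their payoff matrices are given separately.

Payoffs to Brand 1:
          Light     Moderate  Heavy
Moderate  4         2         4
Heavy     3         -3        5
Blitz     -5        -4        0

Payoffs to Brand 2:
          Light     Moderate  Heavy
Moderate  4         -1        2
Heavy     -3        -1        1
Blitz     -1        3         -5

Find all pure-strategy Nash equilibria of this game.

Pure-strategy Nash equilibria: (Moderate, Light); (Heavy, Heavy)

Brand 1 against Light: payoffs 4, 3, -5 → best response Moderate.
Brand 1 against Moderate: payoffs 2, -3, -4 → best response Moderate.
Brand 1 against Heavy: payoffs 4, 5, 0 → best response Heavy.
Brand 2 against Moderate: payoffs 4, -1, 2 → best response Light.
Brand 2 against Heavy: payoffs -3, -1, 1 → best response Heavy.
Brand 2 against Blitz: payoffs -1, 3, -5 → best response Moderate.
Mutual best responses: (Moderate, Light); (Heavy, Heavy).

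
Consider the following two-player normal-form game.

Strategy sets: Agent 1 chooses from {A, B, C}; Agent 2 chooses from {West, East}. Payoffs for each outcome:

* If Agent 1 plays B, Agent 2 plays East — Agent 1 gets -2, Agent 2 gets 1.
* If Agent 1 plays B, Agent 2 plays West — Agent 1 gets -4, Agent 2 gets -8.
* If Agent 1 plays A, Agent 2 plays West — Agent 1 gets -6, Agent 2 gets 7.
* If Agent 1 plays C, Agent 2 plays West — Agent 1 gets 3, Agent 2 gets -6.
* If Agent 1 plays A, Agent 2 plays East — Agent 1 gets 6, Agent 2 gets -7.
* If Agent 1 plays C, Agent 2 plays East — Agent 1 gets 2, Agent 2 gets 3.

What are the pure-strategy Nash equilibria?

For each player, find the best response to each opponent profile; mutual best responses are the pure NE.
Agent 1 against West: payoffs -6, -4, 3 → best response C.
Agent 1 against East: payoffs 6, -2, 2 → best response A.
Agent 2 against A: payoffs 7, -7 → best response West.
Agent 2 against B: payoffs -8, 1 → best response East.
Agent 2 against C: payoffs -6, 3 → best response East.
No profile is a mutual best response for all players.

none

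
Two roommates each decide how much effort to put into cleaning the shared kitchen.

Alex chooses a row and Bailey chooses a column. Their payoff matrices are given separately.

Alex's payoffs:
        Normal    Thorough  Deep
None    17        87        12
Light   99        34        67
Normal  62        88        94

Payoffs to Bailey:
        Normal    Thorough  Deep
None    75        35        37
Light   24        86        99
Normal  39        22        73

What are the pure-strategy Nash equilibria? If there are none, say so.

Alex against Normal: payoffs 17, 99, 62 → best response Light.
Alex against Thorough: payoffs 87, 34, 88 → best response Normal.
Alex against Deep: payoffs 12, 67, 94 → best response Normal.
Bailey against None: payoffs 75, 35, 37 → best response Normal.
Bailey against Light: payoffs 24, 86, 99 → best response Deep.
Bailey against Normal: payoffs 39, 22, 73 → best response Deep.
Mutual best responses: (Normal, Deep).

The unique pure-strategy Nash equilibrium is (Normal, Deep).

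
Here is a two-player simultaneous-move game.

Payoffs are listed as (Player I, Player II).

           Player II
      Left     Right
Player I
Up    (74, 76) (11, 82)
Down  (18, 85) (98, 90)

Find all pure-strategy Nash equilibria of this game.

(Down, Right)

(Up, Left): Player II can switch to Right (76 → 82). Not NE.
(Up, Right): Player I can switch to Down (11 → 98). Not NE.
(Down, Left): Player I can switch to Up (18 → 74). Not NE.
(Down, Right): Player I gets 98, best alternative 11; Player II gets 90, best alternative 85. No profitable deviation — NE.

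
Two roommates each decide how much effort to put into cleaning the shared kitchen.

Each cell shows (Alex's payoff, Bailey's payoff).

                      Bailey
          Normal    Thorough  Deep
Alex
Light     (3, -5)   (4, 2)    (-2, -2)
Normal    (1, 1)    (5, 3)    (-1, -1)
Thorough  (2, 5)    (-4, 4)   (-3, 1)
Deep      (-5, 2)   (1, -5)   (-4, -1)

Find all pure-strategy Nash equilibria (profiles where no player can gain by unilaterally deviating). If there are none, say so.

(Normal, Thorough)

Alex against Normal: payoffs 3, 1, 2, -5 → best response Light.
Alex against Thorough: payoffs 4, 5, -4, 1 → best response Normal.
Alex against Deep: payoffs -2, -1, -3, -4 → best response Normal.
Bailey against Light: payoffs -5, 2, -2 → best response Thorough.
Bailey against Normal: payoffs 1, 3, -1 → best response Thorough.
Bailey against Thorough: payoffs 5, 4, 1 → best response Normal.
Bailey against Deep: payoffs 2, -5, -1 → best response Normal.
Mutual best responses: (Normal, Thorough).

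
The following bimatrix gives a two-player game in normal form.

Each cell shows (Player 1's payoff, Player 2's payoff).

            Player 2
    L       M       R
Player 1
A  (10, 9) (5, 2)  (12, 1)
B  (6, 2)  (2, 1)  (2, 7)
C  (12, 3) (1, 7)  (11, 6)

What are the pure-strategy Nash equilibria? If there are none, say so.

Check each profile: it is a Nash equilibrium iff no player can strictly gain by switching unilaterally.
(A, L): Player 1 can switch to C (10 → 12). Not NE.
(A, M): Player 2 can switch to L (2 → 9). Not NE.
(A, R): Player 2 can switch to L (1 → 9). Not NE.
(B, L): Player 1 can switch to A (6 → 10). Not NE.
(B, M): Player 1 can switch to A (2 → 5). Not NE.
(B, R): Player 1 can switch to A (2 → 12). Not NE.
(C, L): Player 2 can switch to M (3 → 7). Not NE.
(C, M): Player 1 can switch to A (1 → 5). Not NE.
(C, R): Player 1 can switch to A (11 → 12). Not NE.

This game has no pure Nash equilibrium.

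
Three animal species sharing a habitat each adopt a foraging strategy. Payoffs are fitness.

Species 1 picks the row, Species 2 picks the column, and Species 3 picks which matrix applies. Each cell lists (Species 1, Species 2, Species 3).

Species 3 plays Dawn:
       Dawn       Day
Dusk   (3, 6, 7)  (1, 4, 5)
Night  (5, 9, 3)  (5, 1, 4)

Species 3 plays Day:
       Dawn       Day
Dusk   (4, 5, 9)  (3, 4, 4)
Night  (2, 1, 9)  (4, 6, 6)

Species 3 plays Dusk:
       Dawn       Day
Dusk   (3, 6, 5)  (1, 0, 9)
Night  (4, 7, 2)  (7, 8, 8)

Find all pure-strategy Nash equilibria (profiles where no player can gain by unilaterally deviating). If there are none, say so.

Species 1 against (Dawn, Dawn): payoffs 3, 5 → best response Night.
Species 1 against (Dawn, Day): payoffs 4, 2 → best response Dusk.
Species 1 against (Dawn, Dusk): payoffs 3, 4 → best response Night.
Species 1 against (Day, Dawn): payoffs 1, 5 → best response Night.
Species 1 against (Day, Day): payoffs 3, 4 → best response Night.
Species 1 against (Day, Dusk): payoffs 1, 7 → best response Night.
Species 2 against (Dusk, Dawn): payoffs 6, 4 → best response Dawn.
Species 2 against (Dusk, Day): payoffs 5, 4 → best response Dawn.
Species 2 against (Dusk, Dusk): payoffs 6, 0 → best response Dawn.
Species 2 against (Night, Dawn): payoffs 9, 1 → best response Dawn.
Species 2 against (Night, Day): payoffs 1, 6 → best response Day.
Species 2 against (Night, Dusk): payoffs 7, 8 → best response Day.
Species 3 against (Dusk, Dawn): payoffs 7, 9, 5 → best response Day.
Species 3 against (Dusk, Day): payoffs 5, 4, 9 → best response Dusk.
Species 3 against (Night, Dawn): payoffs 3, 9, 2 → best response Day.
Species 3 against (Night, Day): payoffs 4, 6, 8 → best response Dusk.
Mutual best responses: (Dusk, Dawn, Day); (Night, Day, Dusk).

The pure Nash equilibria are (Dusk, Dawn, Day); (Night, Day, Dusk).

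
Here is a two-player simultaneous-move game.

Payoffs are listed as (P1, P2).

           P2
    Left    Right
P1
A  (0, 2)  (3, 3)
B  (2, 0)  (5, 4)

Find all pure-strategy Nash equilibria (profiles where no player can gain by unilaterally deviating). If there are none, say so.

The unique pure-strategy Nash equilibrium is (B, Right).

P1 against Left: payoffs 0, 2 → best response B.
P1 against Right: payoffs 3, 5 → best response B.
P2 against A: payoffs 2, 3 → best response Right.
P2 against B: payoffs 0, 4 → best response Right.
Mutual best responses: (B, Right).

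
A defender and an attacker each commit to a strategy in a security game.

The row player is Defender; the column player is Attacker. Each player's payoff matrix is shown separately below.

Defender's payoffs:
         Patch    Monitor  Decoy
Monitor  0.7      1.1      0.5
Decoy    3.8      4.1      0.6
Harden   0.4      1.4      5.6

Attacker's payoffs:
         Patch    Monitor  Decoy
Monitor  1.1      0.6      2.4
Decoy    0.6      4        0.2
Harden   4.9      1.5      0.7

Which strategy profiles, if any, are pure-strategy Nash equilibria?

(Decoy, Monitor)

Check each profile: it is a Nash equilibrium iff no player can strictly gain by switching unilaterally.
(Monitor, Patch): Defender can switch to Decoy (0.7 → 3.8). Not NE.
(Monitor, Monitor): Defender can switch to Decoy (1.1 → 4.1). Not NE.
(Monitor, Decoy): Defender can switch to Decoy (0.5 → 0.6). Not NE.
(Decoy, Patch): Attacker can switch to Monitor (0.6 → 4). Not NE.
(Decoy, Monitor): Defender gets 4.1, best alternative 1.4; Attacker gets 4, best alternative 0.6. No profitable deviation — NE.
(Decoy, Decoy): Defender can switch to Harden (0.6 → 5.6). Not NE.
(Harden, Patch): Defender can switch to Monitor (0.4 → 0.7). Not NE.
(Harden, Monitor): Defender can switch to Decoy (1.4 → 4.1). Not NE.
(Harden, Decoy): Attacker can switch to Patch (0.7 → 4.9). Not NE.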